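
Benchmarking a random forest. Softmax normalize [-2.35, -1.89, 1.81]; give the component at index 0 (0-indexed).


Exponentials: e^-2.35=0.0954, e^-1.89=0.1511, e^1.81=6.1104
Sum = 6.3569
Softmax = [0.015, 0.0238, 0.9612]
p[0] = 0.0954/6.3569 = 0.015

0.015


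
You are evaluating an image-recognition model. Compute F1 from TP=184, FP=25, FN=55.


Precision = 184/209 = 0.8804
Recall = 184/239 = 0.7699
F1 = 2·P·R/(P+R) = 2·TP/(2·TP+FP+FN) = 368/(368+25+55) = 368/448 = 0.8214

0.8214


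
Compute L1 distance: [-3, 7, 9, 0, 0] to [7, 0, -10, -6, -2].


d = |-3-7| + |7-0| + |9+ 10| + |0+ 6| + |0+ 2|
  = 10 + 7 + 19 + 6 + 2
  = 44

44


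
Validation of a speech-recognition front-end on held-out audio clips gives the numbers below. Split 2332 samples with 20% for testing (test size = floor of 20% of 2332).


Test = ⌊2332·20/100⌋ = 466
Train = 2332 - 466 = 1866

Train: 1866, Test: 466


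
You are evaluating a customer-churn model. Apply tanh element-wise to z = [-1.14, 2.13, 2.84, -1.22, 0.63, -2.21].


tanh(-1.14) = -0.8144
tanh(2.13) = 0.9721
tanh(2.84) = 0.9932
tanh(-1.22) = -0.8397
tanh(0.63) = 0.5581
tanh(-2.21) = -0.9762
result = [-0.8144, 0.9721, 0.9932, -0.8397, 0.5581, -0.9762]

[-0.8144, 0.9721, 0.9932, -0.8397, 0.5581, -0.9762]


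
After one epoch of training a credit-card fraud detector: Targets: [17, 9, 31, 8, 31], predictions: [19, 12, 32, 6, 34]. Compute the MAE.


Absolute errors: |17-19|=2, |9-12|=3, |31-32|=1, |8-6|=2, |31-34|=3
Sum = 11
MAE = 11/5 = 11/5

11/5


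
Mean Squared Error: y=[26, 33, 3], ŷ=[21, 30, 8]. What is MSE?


Squared errors: (26-21)²=25, (33-30)²=9, (3-8)²=25
Sum = 59
MSE = 59/3 = 59/3

59/3


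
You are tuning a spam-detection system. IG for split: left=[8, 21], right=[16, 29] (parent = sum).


Parent = [24, 50], H_parent = 0.909
H_left = 0.8498 (n=29), H_right = 0.9389 (n=45)
H_children = (29/74)·0.8498 + (45/74)·0.9389 = 0.904
IG = 0.909 - 0.904 = 0.005

0.005


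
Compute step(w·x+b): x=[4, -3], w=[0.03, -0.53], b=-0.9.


z = (4)·(0.03) + (-3)·(-0.53) - 0.9
  = 0.81
step(z) = 1 (z≥0)

1


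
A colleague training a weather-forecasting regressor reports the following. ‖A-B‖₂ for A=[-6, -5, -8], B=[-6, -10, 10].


d = √((-6+ 6)² + (-5+ 10)² + (-8-10)²)
  = √(0 + 25 + 324)
  = √349 = 18.6815

18.6815


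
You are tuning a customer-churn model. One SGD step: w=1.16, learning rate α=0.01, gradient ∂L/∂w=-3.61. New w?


w_new = w - α·∇
= 1.16 - 0.01·-3.61
= 1.16 + 0.0361
= 1.1961

1.1961


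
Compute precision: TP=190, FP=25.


Precision = TP/(TP+FP)
= 190/(190+25)
= 190/215 = 88.37%

88.37%


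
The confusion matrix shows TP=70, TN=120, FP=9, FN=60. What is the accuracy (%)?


Accuracy = (TP+TN)/(TP+TN+FP+FN)
= (70+120)/(259)
= 190/259 = 73.36%

73.36%


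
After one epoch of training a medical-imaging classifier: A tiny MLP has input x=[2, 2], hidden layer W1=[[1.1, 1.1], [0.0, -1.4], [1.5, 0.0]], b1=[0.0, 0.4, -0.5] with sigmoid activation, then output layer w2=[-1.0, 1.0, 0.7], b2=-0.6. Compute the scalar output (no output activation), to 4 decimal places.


z1[0] = (1.1)·(2) + (1.1)·(2) + 0.0 = 4.4
z1[1] = (0.0)·(2) + (-1.4)·(2) + 0.4 = -2.4
z1[2] = (1.5)·(2) + (0.0)·(2) - 0.5 = 2.5
h = sigmoid(z1) = [0.9879, 0.0832, 0.9241]
output = (-1.0)·(0.9879) + (1.0)·(0.0832) + (0.7)·(0.9241) - 0.6 = -0.8578

-0.8578


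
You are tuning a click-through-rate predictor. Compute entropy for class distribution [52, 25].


Probabilities: [52/77, 25/77] ≈ [0.6753, 0.3247]
H = -((52/77)·log₂(52/77) + (25/77)·log₂(25/77))
  = 0.9094 bits

0.9094 bits


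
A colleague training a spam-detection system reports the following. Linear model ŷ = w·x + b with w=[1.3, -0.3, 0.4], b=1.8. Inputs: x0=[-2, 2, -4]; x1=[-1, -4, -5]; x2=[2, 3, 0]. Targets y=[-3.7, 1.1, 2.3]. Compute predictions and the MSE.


ŷ0 = (1.3)·(-2) + (-0.3)·(2) + (0.4)·(-4) + 1.8 = -3.0
ŷ1 = (1.3)·(-1) + (-0.3)·(-4) + (0.4)·(-5) + 1.8 = -0.3
ŷ2 = (1.3)·(2) + (-0.3)·(3) + (0.4)·(0) + 1.8 = 3.5
errors² = [0.49, 1.96, 1.44]
MSE = 3.8900/3 = 1.2967

1.2967


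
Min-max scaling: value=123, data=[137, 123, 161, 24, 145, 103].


min=24, max=161
(123-24)/(161-24) = 99/137 = 0.7226

0.7226


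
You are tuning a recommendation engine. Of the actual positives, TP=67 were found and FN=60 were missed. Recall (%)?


Recall = TP/(TP+FN)
= 67/(67+60)
= 67/127 = 52.76%

52.76%


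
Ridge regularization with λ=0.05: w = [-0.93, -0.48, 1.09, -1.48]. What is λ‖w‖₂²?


‖w‖₂² = (-0.93)² + (-0.48)² + (1.09)² + (-1.48)²
     = 0.8649 + 0.2304 + 1.1881 + 2.1904
     = 4.4738
λ·‖w‖₂² = 0.05·4.4738 = 0.22369

0.22369


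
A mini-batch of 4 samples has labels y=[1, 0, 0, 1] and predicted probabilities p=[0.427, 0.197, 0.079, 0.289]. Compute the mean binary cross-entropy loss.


L[0] = -ln(0.427) = 0.851
L[1] = -ln(1-0.197) = -ln(0.803) = 0.2194
L[2] = -ln(1-0.079) = -ln(0.921) = 0.0823
L[3] = -ln(0.289) = 1.2413
mean = (0.851 + 0.2194 + 0.0823 + 1.2413)/4 = 0.5985

0.5985


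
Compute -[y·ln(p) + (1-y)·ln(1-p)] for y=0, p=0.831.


BCE = -[y·ln(p) + (1-y)·ln(1-p)]
= -0 - 1·ln(1-0.831)
= -ln(0.169) = 1.7779

1.7779


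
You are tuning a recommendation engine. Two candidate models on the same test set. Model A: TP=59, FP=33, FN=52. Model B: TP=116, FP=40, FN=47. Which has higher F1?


Model A: P=59/92=0.6413, R=59/111=0.5315, F1=2PR/(P+R)=2TP/(2TP+FP+FN)=118/203=0.5813
Model B: P=116/156=0.7436, R=116/163=0.7117, F1=2PR/(P+R)=2TP/(2TP+FP+FN)=232/319=0.7273
0.5813 < 0.7273 → Model B

Model B


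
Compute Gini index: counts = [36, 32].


Probabilities: [36/68, 32/68] ≈ [0.5294, 0.4706]
Σpᵢ² = (1296 + 1024)/68² = 2320/4624
Gini = 1 - Σpᵢ² = 1 - 2320/4624 = 0.4983

0.4983


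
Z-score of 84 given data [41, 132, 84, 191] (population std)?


μ = 112, σ = 55.8256
z = (84 - 112)/55.8256 = -0.5016

-0.5016


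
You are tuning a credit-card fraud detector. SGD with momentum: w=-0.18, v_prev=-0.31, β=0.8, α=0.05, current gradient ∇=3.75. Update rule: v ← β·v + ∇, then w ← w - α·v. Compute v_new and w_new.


v_new = 0.8·-0.31 + 3.75 = -0.248 + 3.75 = 3.502
w_new = -0.18 - 0.05·3.502 = -0.18 - 0.1751 = -0.3551

v_new=3.502, w_new=-0.3551


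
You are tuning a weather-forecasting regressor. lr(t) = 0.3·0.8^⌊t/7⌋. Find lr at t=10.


n_drops = ⌊10/7⌋ = 1
lr = 0.3·0.8^1 = 0.3·0.8 = 0.24

0.24


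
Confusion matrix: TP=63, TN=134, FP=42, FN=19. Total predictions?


Total = TP + TN + FP + FN
= 63 + 134 + 42 + 19
= 258
(Predicted positive: 105, predicted negative: 153)

258


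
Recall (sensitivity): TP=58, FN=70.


Recall = TP/(TP+FN)
= 58/(58+70)
= 58/128 = 45.31%

45.31%


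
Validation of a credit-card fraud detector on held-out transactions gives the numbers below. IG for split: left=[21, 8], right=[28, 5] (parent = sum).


Parent = [49, 13], H_parent = 0.7409
H_left = 0.8498 (n=29), H_right = 0.6136 (n=33)
H_children = (29/62)·0.8498 + (33/62)·0.6136 = 0.7241
IG = 0.7409 - 0.7241 = 0.0168

0.0168


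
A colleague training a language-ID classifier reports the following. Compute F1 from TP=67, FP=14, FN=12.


Precision = 67/81 = 0.8272
Recall = 67/79 = 0.8481
F1 = 2·P·R/(P+R) = 2·TP/(2·TP+FP+FN) = 134/(134+14+12) = 134/160 = 0.8375

0.8375


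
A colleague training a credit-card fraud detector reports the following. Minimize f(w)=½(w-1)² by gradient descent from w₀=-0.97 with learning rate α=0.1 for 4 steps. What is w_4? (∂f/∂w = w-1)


step 1: grad = -0.97-1 = -1.97; w = -0.97 - 0.1·(-1.97) = -0.773
step 2: grad = -0.773-1 = -1.773; w = -0.773 - 0.1·(-1.773) = -0.5957
step 3: grad = -0.5957-1 = -1.5957; w = -0.5957 - 0.1·(-1.5957) = -0.43613
step 4: grad = -0.43613-1 = -1.43613; w = -0.43613 - 0.1·(-1.43613) = -0.292517

-0.292517


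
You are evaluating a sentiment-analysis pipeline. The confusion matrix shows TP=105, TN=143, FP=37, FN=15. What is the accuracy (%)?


Accuracy = (TP+TN)/(TP+TN+FP+FN)
= (105+143)/(300)
= 248/300 = 82.67%

82.67%


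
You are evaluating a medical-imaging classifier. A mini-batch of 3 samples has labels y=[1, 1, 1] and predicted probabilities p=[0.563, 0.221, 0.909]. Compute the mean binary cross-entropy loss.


L[0] = -ln(0.563) = 0.5745
L[1] = -ln(0.221) = 1.5096
L[2] = -ln(0.909) = 0.0954
mean = (0.5745 + 1.5096 + 0.0954)/3 = 0.7265

0.7265


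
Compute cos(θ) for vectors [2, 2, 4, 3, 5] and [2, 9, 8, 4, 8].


A·B = 2·2 + 2·9 + 4·8 + 3·4 + 5·8 = 106
‖A‖ = √58 = 7.6158, ‖B‖ = √229 = 15.1327
cos = 106/(√58·√229) = 106/√13282 = 0.9198

0.9198


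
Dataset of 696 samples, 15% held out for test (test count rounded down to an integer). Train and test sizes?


Test = ⌊696·15/100⌋ = 104
Train = 696 - 104 = 592

Train: 592, Test: 104


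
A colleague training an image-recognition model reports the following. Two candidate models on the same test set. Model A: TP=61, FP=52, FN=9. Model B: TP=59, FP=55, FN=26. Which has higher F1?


Model A: P=61/113=0.5398, R=61/70=0.8714, F1=2PR/(P+R)=2TP/(2TP+FP+FN)=122/183=0.6667
Model B: P=59/114=0.5175, R=59/85=0.6941, F1=2PR/(P+R)=2TP/(2TP+FP+FN)=118/199=0.593
0.6667 > 0.593 → Model A

Model A


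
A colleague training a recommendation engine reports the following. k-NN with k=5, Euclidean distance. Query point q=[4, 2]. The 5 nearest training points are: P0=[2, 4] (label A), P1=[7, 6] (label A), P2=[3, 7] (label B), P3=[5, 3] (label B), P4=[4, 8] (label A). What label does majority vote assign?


d(q,P0) = 2.8284  (label A)
d(q,P1) = 5.0  (label A)
d(q,P2) = 5.099  (label B)
d(q,P3) = 1.4142  (label B)
d(q,P4) = 6.0  (label A)
Votes: A=3, B=2
Majority → A

A


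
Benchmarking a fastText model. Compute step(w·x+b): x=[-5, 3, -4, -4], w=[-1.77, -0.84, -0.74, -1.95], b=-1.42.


z = (-5)·(-1.77) + (3)·(-0.84) + (-4)·(-0.74) + (-4)·(-1.95) - 1.42
  = 15.67
step(z) = 1 (z≥0)

1


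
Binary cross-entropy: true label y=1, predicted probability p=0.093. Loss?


BCE = -[y·ln(p) + (1-y)·ln(1-p)]
= -1·ln(0.093) - 0
= -ln(0.093) = 2.3752

2.3752


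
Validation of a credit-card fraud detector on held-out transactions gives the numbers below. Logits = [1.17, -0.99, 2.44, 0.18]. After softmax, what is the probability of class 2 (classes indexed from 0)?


Exponentials: e^1.17=3.222, e^-0.99=0.3716, e^2.44=11.473, e^0.18=1.1972
Sum = 16.2638
Softmax = [0.1981, 0.0228, 0.7054, 0.0736]
p[2] = 11.473/16.2638 = 0.7054

0.7054


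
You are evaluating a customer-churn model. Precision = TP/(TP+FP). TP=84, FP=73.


Precision = TP/(TP+FP)
= 84/(84+73)
= 84/157 = 53.5%

53.5%


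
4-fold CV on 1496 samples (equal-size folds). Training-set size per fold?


Fold size = 1496/4 = 374
Training per fold = 1496 - 374 = 1122

1122


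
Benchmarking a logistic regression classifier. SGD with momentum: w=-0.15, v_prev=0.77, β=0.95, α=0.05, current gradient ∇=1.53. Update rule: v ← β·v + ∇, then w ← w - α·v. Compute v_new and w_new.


v_new = 0.95·0.77 + 1.53 = 0.7315 + 1.53 = 2.2615
w_new = -0.15 - 0.05·2.2615 = -0.15 - 0.113075 = -0.263075

v_new=2.2615, w_new=-0.263075


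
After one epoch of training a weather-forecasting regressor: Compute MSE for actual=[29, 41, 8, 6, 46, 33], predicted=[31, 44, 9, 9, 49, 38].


Squared errors: (29-31)²=4, (41-44)²=9, (8-9)²=1, (6-9)²=9, (46-49)²=9, (33-38)²=25
Sum = 57
MSE = 57/6 = 19/2

19/2


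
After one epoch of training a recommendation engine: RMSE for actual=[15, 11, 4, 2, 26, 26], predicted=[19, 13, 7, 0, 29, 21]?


MSE = 67/6 = 11.1667
RMSE = √(67/6) = 3.3417

3.3417


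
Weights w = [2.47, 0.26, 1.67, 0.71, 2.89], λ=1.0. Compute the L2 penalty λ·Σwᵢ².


‖w‖₂² = (2.47)² + (0.26)² + (1.67)² + (0.71)² + (2.89)²
     = 6.1009 + 0.0676 + 2.7889 + 0.5041 + 8.3521
     = 17.8136
λ·‖w‖₂² = 1.0·17.8136 = 17.8136

17.8136


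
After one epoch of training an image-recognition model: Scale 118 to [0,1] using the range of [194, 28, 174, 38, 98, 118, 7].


min=7, max=194
(118-7)/(194-7) = 111/187 = 0.5936

0.5936


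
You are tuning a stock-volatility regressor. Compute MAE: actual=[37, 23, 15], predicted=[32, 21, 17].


Absolute errors: |37-32|=5, |23-21|=2, |15-17|=2
Sum = 9
MAE = 9/3 = 3

3


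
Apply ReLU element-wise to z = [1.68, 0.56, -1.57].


ReLU(1.68) = max(0, 1.68) = 1.68
ReLU(0.56) = max(0, 0.56) = 0.56
ReLU(-1.57) = max(0, -1.57) = 0.0
result = [1.68, 0.56, 0.0]

[1.68, 0.56, 0.0]


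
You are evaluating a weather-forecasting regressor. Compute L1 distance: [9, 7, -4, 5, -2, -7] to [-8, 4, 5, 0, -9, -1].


d = |9+ 8| + |7-4| + |-4-5| + |5-0| + |-2+ 9| + |-7+ 1|
  = 17 + 3 + 9 + 5 + 7 + 6
  = 47

47


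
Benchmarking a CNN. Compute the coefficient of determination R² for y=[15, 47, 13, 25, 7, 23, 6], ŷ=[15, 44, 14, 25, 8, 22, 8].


ȳ = 19.4286
SS_res = Σ(y-ŷ)² = 16
SS_tot = Σ(y-ȳ)² = 1199.71
R² = 1 - SS_res/SS_tot = 1 - 0.0133 = 0.9867

0.9867


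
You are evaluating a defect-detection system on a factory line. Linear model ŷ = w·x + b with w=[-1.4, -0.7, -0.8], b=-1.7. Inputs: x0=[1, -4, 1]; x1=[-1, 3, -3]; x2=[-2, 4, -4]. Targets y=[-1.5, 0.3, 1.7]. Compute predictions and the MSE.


ŷ0 = (-1.4)·(1) + (-0.7)·(-4) + (-0.8)·(1) - 1.7 = -1.1
ŷ1 = (-1.4)·(-1) + (-0.7)·(3) + (-0.8)·(-3) - 1.7 = 0.0
ŷ2 = (-1.4)·(-2) + (-0.7)·(4) + (-0.8)·(-4) - 1.7 = 1.5
errors² = [0.16, 0.09, 0.04]
MSE = 0.2900/3 = 0.0967

0.0967


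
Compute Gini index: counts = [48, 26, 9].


Probabilities: [48/83, 26/83, 9/83] ≈ [0.5783, 0.3133, 0.1084]
Σpᵢ² = (2304 + 676 + 81)/83² = 3061/6889
Gini = 1 - Σpᵢ² = 1 - 3061/6889 = 0.5557

0.5557


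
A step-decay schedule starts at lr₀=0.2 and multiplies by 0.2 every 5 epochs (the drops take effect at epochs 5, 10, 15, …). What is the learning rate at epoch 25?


n_drops = ⌊25/5⌋ = 5
lr = 0.2·0.2^5 = 0.2·0.00032 = 0.000064

0.000064


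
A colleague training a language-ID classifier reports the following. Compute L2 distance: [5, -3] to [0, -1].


d = √((5-0)² + (-3+ 1)²)
  = √(25 + 4)
  = √29 = 5.3852

5.3852


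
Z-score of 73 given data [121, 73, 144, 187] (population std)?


μ = 131.25, σ = 41.1362
z = (73 - 131.25)/41.1362 = -1.416

-1.416


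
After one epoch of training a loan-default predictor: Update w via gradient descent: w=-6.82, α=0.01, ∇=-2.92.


w_new = w - α·∇
= -6.82 - 0.01·-2.92
= -6.82 + 0.0292
= -6.7908

-6.7908


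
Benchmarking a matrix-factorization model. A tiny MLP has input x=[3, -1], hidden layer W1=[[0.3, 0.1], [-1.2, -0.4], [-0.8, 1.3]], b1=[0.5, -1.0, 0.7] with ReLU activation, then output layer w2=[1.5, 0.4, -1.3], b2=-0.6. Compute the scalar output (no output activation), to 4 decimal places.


z1[0] = (0.3)·(3) + (0.1)·(-1) + 0.5 = 1.3
z1[1] = (-1.2)·(3) + (-0.4)·(-1) - 1.0 = -4.2
z1[2] = (-0.8)·(3) + (1.3)·(-1) + 0.7 = -3.0
h = ReLU(z1) = [1.3, 0.0, 0.0]
output = (1.5)·(1.3) + (0.4)·(0.0) + (-1.3)·(0.0) - 0.6 = 1.35

1.35


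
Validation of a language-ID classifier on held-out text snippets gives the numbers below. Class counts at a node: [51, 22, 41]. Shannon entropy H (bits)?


Probabilities: [51/114, 22/114, 41/114] ≈ [0.4474, 0.193, 0.3596]
H = -((51/114)·log₂(51/114) + (22/114)·log₂(22/114) + (41/114)·log₂(41/114))
  = 1.5078 bits

1.5078 bits


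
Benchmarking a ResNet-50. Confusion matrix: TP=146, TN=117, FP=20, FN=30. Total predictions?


Total = TP + TN + FP + FN
= 146 + 117 + 20 + 30
= 313
(Predicted positive: 166, predicted negative: 147)

313


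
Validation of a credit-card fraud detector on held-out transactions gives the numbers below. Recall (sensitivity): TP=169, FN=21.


Recall = TP/(TP+FN)
= 169/(169+21)
= 169/190 = 88.95%

88.95%


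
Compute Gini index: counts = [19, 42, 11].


Probabilities: [19/72, 42/72, 11/72] ≈ [0.2639, 0.5833, 0.1528]
Σpᵢ² = (361 + 1764 + 121)/72² = 2246/5184
Gini = 1 - Σpᵢ² = 1 - 2246/5184 = 0.5667

0.5667


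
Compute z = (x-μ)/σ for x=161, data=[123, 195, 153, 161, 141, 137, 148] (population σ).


μ = 151.1429, σ = 21.1419
z = (161 - 151.1429)/21.1419 = 0.4662

0.4662


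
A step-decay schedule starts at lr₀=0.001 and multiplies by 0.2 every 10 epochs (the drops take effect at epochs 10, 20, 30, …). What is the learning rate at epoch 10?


n_drops = ⌊10/10⌋ = 1
lr = 0.001·0.2^1 = 0.001·0.2 = 0.0002

0.0002


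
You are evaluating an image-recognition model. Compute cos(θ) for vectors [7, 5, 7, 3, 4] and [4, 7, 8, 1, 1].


A·B = 7·4 + 5·7 + 7·8 + 3·1 + 4·1 = 126
‖A‖ = √148 = 12.1655, ‖B‖ = √131 = 11.4455
cos = 126/(√148·√131) = 126/√19388 = 0.9049

0.9049


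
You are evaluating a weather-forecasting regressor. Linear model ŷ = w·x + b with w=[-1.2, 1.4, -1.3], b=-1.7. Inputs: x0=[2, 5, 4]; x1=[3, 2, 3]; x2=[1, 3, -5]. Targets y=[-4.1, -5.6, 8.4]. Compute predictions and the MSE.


ŷ0 = (-1.2)·(2) + (1.4)·(5) + (-1.3)·(4) - 1.7 = -2.3
ŷ1 = (-1.2)·(3) + (1.4)·(2) + (-1.3)·(3) - 1.7 = -6.4
ŷ2 = (-1.2)·(1) + (1.4)·(3) + (-1.3)·(-5) - 1.7 = 7.8
errors² = [3.24, 0.64, 0.36]
MSE = 4.2400/3 = 1.4133

1.4133


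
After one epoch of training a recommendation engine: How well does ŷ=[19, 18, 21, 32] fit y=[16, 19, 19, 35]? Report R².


ȳ = 22.25
SS_res = Σ(y-ŷ)² = 23
SS_tot = Σ(y-ȳ)² = 222.75
R² = 1 - SS_res/SS_tot = 1 - 0.1033 = 0.8967

0.8967


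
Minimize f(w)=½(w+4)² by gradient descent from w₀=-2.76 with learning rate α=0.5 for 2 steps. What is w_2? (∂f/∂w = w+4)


step 1: grad = -2.76+4 = 1.24; w = -2.76 - 0.5·(1.24) = -3.38
step 2: grad = -3.38+4 = 0.62; w = -3.38 - 0.5·(0.62) = -3.69

-3.69


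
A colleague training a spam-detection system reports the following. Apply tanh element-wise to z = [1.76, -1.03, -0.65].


tanh(1.76) = 0.9425
tanh(-1.03) = -0.7739
tanh(-0.65) = -0.5717
result = [0.9425, -0.7739, -0.5717]

[0.9425, -0.7739, -0.5717]


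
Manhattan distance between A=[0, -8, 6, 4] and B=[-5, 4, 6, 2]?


d = |0+ 5| + |-8-4| + |6-6| + |4-2|
  = 5 + 12 + 0 + 2
  = 19

19


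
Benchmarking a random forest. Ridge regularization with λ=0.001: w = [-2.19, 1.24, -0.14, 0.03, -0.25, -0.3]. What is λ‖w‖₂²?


‖w‖₂² = (-2.19)² + (1.24)² + (-0.14)² + (0.03)² + (-0.25)² + (-0.3)²
     = 4.7961 + 1.5376 + 0.0196 + 0.0009 + 0.0625 + 0.09
     = 6.5067
λ·‖w‖₂² = 0.001·6.5067 = 0.006507

0.006507


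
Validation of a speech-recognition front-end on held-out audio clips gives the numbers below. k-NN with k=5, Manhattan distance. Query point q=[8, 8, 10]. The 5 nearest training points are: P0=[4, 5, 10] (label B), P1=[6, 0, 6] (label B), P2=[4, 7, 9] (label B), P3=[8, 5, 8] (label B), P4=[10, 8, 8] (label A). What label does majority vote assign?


d(q,P0) = 7  (label B)
d(q,P1) = 14  (label B)
d(q,P2) = 6  (label B)
d(q,P3) = 5  (label B)
d(q,P4) = 4  (label A)
Votes: A=1, B=4
Majority → B

B


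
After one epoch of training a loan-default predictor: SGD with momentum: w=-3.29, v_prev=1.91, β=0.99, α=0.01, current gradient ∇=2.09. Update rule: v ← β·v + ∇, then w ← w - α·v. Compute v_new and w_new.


v_new = 0.99·1.91 + 2.09 = 1.8909 + 2.09 = 3.9809
w_new = -3.29 - 0.01·3.9809 = -3.29 - 0.039809 = -3.329809

v_new=3.9809, w_new=-3.329809


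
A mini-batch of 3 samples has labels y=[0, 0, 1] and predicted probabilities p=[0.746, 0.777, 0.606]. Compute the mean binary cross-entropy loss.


L[0] = -ln(1-0.746) = -ln(0.254) = 1.3704
L[1] = -ln(1-0.777) = -ln(0.223) = 1.5006
L[2] = -ln(0.606) = 0.5009
mean = (1.3704 + 1.5006 + 0.5009)/3 = 1.124

1.124


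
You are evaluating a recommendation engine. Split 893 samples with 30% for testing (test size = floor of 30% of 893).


Test = ⌊893·30/100⌋ = 267
Train = 893 - 267 = 626

Train: 626, Test: 267


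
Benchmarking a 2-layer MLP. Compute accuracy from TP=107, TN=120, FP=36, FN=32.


Accuracy = (TP+TN)/(TP+TN+FP+FN)
= (107+120)/(295)
= 227/295 = 76.95%

76.95%


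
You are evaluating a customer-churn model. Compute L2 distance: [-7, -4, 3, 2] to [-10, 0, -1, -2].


d = √((-7+ 10)² + (-4-0)² + (3+ 1)² + (2+ 2)²)
  = √(9 + 16 + 16 + 16)
  = √57 = 7.5498

7.5498


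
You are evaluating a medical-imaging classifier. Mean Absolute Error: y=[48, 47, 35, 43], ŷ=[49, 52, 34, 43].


Absolute errors: |48-49|=1, |47-52|=5, |35-34|=1, |43-43|=0
Sum = 7
MAE = 7/4 = 7/4

7/4


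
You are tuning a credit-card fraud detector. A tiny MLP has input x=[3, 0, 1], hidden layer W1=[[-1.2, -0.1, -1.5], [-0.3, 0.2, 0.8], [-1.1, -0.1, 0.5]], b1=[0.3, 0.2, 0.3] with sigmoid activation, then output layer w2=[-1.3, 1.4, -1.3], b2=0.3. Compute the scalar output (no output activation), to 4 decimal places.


z1[0] = (-1.2)·(3) + (-0.1)·(0) + (-1.5)·(1) + 0.3 = -4.8
z1[1] = (-0.3)·(3) + (0.2)·(0) + (0.8)·(1) + 0.2 = 0.1
z1[2] = (-1.1)·(3) + (-0.1)·(0) + (0.5)·(1) + 0.3 = -2.5
h = sigmoid(z1) = [0.0082, 0.525, 0.0759]
output = (-1.3)·(0.0082) + (1.4)·(0.525) + (-1.3)·(0.0759) + 0.3 = 0.9257

0.9257


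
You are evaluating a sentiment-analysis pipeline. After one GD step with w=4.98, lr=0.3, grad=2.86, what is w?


w_new = w - α·∇
= 4.98 - 0.3·2.86
= 4.98 - 0.858
= 4.122

4.122


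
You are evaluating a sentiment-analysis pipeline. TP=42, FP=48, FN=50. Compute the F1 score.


Precision = 42/90 = 0.4667
Recall = 42/92 = 0.4565
F1 = 2·P·R/(P+R) = 2·TP/(2·TP+FP+FN) = 84/(84+48+50) = 84/182 = 0.4615

0.4615


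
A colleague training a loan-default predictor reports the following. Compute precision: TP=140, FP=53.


Precision = TP/(TP+FP)
= 140/(140+53)
= 140/193 = 72.54%

72.54%


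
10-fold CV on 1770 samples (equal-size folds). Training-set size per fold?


Fold size = 1770/10 = 177
Training per fold = 1770 - 177 = 1593

1593


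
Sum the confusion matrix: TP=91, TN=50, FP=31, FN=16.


Total = TP + TN + FP + FN
= 91 + 50 + 31 + 16
= 188
(Predicted positive: 122, predicted negative: 66)

188


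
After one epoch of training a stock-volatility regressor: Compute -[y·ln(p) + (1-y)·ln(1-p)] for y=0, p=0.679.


BCE = -[y·ln(p) + (1-y)·ln(1-p)]
= -0 - 1·ln(1-0.679)
= -ln(0.321) = 1.1363

1.1363


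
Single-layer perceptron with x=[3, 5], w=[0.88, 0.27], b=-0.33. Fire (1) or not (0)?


z = (3)·(0.88) + (5)·(0.27) - 0.33
  = 3.66
step(z) = 1 (z≥0)

1


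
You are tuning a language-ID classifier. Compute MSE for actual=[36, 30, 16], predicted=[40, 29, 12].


Squared errors: (36-40)²=16, (30-29)²=1, (16-12)²=16
Sum = 33
MSE = 33/3 = 11

11


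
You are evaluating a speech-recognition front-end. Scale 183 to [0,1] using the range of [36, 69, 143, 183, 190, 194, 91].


min=36, max=194
(183-36)/(194-36) = 147/158 = 0.9304

0.9304


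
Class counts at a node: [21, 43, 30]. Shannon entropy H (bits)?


Probabilities: [21/94, 43/94, 30/94] ≈ [0.2234, 0.4574, 0.3191]
H = -((21/94)·log₂(21/94) + (43/94)·log₂(43/94) + (30/94)·log₂(30/94))
  = 1.5251 bits

1.5251 bits


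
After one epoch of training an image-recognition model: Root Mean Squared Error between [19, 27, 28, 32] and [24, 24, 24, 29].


MSE = 59/4 = 14.75
RMSE = √(59/4) = 3.8406

3.8406


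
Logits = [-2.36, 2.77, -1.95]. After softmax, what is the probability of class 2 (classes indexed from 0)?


Exponentials: e^-2.36=0.0944, e^2.77=15.9586, e^-1.95=0.1423
Sum = 16.1953
Softmax = [0.0058, 0.9854, 0.0088]
p[2] = 0.1423/16.1953 = 0.0088

0.0088


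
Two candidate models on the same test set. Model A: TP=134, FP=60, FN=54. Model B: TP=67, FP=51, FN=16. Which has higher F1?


Model A: P=134/194=0.6907, R=134/188=0.7128, F1=2PR/(P+R)=2TP/(2TP+FP+FN)=268/382=0.7016
Model B: P=67/118=0.5678, R=67/83=0.8072, F1=2PR/(P+R)=2TP/(2TP+FP+FN)=134/201=0.6667
0.7016 > 0.6667 → Model A

Model A


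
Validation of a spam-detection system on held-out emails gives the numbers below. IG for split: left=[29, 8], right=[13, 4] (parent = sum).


Parent = [42, 12], H_parent = 0.7642
H_left = 0.7532 (n=37), H_right = 0.7871 (n=17)
H_children = (37/54)·0.7532 + (17/54)·0.7871 = 0.7639
IG = 0.7642 - 0.7639 = 0.0003

0.0003


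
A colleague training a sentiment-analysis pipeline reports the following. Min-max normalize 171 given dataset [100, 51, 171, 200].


min=51, max=200
(171-51)/(200-51) = 120/149 = 0.8054

0.8054


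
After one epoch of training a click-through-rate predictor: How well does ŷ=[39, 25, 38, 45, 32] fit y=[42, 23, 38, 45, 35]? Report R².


ȳ = 36.6
SS_res = Σ(y-ŷ)² = 22
SS_tot = Σ(y-ȳ)² = 289.2
R² = 1 - SS_res/SS_tot = 1 - 0.0761 = 0.9239

0.9239


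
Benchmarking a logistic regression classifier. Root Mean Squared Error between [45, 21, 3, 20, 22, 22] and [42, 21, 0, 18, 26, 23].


MSE = 39/6 = 6.5
RMSE = √(39/6) = 2.5495

2.5495


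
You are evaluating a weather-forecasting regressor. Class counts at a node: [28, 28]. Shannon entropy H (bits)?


Probabilities: [28/56, 28/56] ≈ [0.5, 0.5]
H = -((28/56)·log₂(28/56) + (28/56)·log₂(28/56))
  = 1.0 bits

1.0 bits


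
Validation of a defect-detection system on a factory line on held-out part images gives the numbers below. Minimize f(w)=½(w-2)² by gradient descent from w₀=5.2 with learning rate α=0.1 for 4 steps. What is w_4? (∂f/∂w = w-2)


step 1: grad = 5.2-2 = 3.2; w = 5.2 - 0.1·(3.2) = 4.88
step 2: grad = 4.88-2 = 2.88; w = 4.88 - 0.1·(2.88) = 4.592
step 3: grad = 4.592-2 = 2.592; w = 4.592 - 0.1·(2.592) = 4.3328
step 4: grad = 4.3328-2 = 2.3328; w = 4.3328 - 0.1·(2.3328) = 4.09952

4.09952


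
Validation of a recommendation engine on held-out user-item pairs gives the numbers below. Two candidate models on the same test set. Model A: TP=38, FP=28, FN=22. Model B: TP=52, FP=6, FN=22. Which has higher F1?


Model A: P=38/66=0.5758, R=38/60=0.6333, F1=2PR/(P+R)=2TP/(2TP+FP+FN)=76/126=0.6032
Model B: P=52/58=0.8966, R=52/74=0.7027, F1=2PR/(P+R)=2TP/(2TP+FP+FN)=104/132=0.7879
0.6032 < 0.7879 → Model B

Model B


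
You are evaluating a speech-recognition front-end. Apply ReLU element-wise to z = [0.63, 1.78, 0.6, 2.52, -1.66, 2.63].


ReLU(0.63) = max(0, 0.63) = 0.63
ReLU(1.78) = max(0, 1.78) = 1.78
ReLU(0.6) = max(0, 0.6) = 0.6
ReLU(2.52) = max(0, 2.52) = 2.52
ReLU(-1.66) = max(0, -1.66) = 0.0
ReLU(2.63) = max(0, 2.63) = 2.63
result = [0.63, 1.78, 0.6, 2.52, 0.0, 2.63]

[0.63, 1.78, 0.6, 2.52, 0.0, 2.63]


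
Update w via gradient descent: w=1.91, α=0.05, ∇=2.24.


w_new = w - α·∇
= 1.91 - 0.05·2.24
= 1.91 - 0.112
= 1.798

1.798


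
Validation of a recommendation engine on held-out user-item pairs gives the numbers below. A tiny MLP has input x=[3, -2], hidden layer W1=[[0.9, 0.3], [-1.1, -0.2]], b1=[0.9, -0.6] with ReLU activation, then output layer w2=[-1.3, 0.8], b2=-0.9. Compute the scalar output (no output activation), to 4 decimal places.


z1[0] = (0.9)·(3) + (0.3)·(-2) + 0.9 = 3.0
z1[1] = (-1.1)·(3) + (-0.2)·(-2) - 0.6 = -3.5
h = ReLU(z1) = [3.0, 0.0]
output = (-1.3)·(3.0) + (0.8)·(0.0) - 0.9 = -4.8

-4.8


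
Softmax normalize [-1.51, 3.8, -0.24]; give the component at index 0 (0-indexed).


Exponentials: e^-1.51=0.2209, e^3.8=44.7012, e^-0.24=0.7866
Sum = 45.7087
Softmax = [0.0048, 0.978, 0.0172]
p[0] = 0.2209/45.7087 = 0.0048

0.0048


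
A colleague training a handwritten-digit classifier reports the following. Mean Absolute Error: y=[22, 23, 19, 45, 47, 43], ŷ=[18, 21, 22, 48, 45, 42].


Absolute errors: |22-18|=4, |23-21|=2, |19-22|=3, |45-48|=3, |47-45|=2, |43-42|=1
Sum = 15
MAE = 15/6 = 5/2

5/2


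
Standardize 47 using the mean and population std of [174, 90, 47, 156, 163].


μ = 126, σ = 49.2138
z = (47 - 126)/49.2138 = -1.6052

-1.6052


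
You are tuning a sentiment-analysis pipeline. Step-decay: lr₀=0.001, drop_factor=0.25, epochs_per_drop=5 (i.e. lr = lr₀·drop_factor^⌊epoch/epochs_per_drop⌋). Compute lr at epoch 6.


n_drops = ⌊6/5⌋ = 1
lr = 0.001·0.25^1 = 0.001·0.25 = 0.00025

0.00025


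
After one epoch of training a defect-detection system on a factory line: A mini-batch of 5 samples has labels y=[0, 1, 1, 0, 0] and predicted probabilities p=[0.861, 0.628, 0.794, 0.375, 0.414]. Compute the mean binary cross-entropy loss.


L[0] = -ln(1-0.861) = -ln(0.139) = 1.9733
L[1] = -ln(0.628) = 0.4652
L[2] = -ln(0.794) = 0.2307
L[3] = -ln(1-0.375) = -ln(0.625) = 0.47
L[4] = -ln(1-0.414) = -ln(0.586) = 0.5344
mean = (1.9733 + 0.4652 + 0.2307 + 0.47 + 0.5344)/5 = 0.7347

0.7347


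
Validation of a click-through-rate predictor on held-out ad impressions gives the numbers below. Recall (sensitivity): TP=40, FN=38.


Recall = TP/(TP+FN)
= 40/(40+38)
= 40/78 = 51.28%

51.28%


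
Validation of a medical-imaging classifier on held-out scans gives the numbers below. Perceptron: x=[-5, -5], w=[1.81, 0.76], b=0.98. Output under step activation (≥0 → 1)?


z = (-5)·(1.81) + (-5)·(0.76) + 0.98
  = -11.87
step(z) = 0 (z<0)

0


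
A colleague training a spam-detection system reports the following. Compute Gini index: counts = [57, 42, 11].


Probabilities: [57/110, 42/110, 11/110] ≈ [0.5182, 0.3818, 0.1]
Σpᵢ² = (3249 + 1764 + 121)/110² = 5134/12100
Gini = 1 - Σpᵢ² = 1 - 5134/12100 = 0.5757

0.5757


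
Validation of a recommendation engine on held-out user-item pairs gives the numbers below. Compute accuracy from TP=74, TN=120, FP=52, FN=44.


Accuracy = (TP+TN)/(TP+TN+FP+FN)
= (74+120)/(290)
= 194/290 = 66.9%

66.9%


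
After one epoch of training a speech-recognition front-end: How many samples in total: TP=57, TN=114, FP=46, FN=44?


Total = TP + TN + FP + FN
= 57 + 114 + 46 + 44
= 261
(Predicted positive: 103, predicted negative: 158)

261


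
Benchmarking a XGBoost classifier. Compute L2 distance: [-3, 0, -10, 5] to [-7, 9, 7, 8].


d = √((-3+ 7)² + (0-9)² + (-10-7)² + (5-8)²)
  = √(16 + 81 + 289 + 9)
  = √395 = 19.8746

19.8746


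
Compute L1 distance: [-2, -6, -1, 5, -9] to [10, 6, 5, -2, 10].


d = |-2-10| + |-6-6| + |-1-5| + |5+ 2| + |-9-10|
  = 12 + 12 + 6 + 7 + 19
  = 56

56


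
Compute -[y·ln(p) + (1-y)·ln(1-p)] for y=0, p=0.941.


BCE = -[y·ln(p) + (1-y)·ln(1-p)]
= -0 - 1·ln(1-0.941)
= -ln(0.059) = 2.8302

2.8302


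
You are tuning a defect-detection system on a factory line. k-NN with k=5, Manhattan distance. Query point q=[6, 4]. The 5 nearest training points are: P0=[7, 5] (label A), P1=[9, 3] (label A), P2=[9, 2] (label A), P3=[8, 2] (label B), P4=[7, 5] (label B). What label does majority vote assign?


d(q,P0) = 2  (label A)
d(q,P1) = 4  (label A)
d(q,P2) = 5  (label A)
d(q,P3) = 4  (label B)
d(q,P4) = 2  (label B)
Votes: A=3, B=2
Majority → A

A


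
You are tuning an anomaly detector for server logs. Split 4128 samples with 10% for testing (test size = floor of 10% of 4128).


Test = ⌊4128·10/100⌋ = 412
Train = 4128 - 412 = 3716

Train: 3716, Test: 412


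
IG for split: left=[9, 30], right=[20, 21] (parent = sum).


Parent = [29, 51], H_parent = 0.9447
H_left = 0.7793 (n=39), H_right = 0.9996 (n=41)
H_children = (39/80)·0.7793 + (41/80)·0.9996 = 0.8922
IG = 0.9447 - 0.8922 = 0.0525

0.0525


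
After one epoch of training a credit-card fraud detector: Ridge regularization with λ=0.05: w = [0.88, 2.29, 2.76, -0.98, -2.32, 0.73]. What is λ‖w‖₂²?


‖w‖₂² = (0.88)² + (2.29)² + (2.76)² + (-0.98)² + (-2.32)² + (0.73)²
     = 0.7744 + 5.2441 + 7.6176 + 0.9604 + 5.3824 + 0.5329
     = 20.5118
λ·‖w‖₂² = 0.05·20.5118 = 1.02559

1.02559


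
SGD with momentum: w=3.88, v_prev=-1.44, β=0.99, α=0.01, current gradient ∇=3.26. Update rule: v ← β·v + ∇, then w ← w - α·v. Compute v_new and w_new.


v_new = 0.99·-1.44 + 3.26 = -1.4256 + 3.26 = 1.8344
w_new = 3.88 - 0.01·1.8344 = 3.88 - 0.018344 = 3.861656

v_new=1.8344, w_new=3.861656


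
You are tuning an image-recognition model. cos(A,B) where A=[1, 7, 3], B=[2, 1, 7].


A·B = 1·2 + 7·1 + 3·7 = 30
‖A‖ = √59 = 7.6811, ‖B‖ = √54 = 7.3485
cos = 30/(√59·√54) = 30/√3186 = 0.5315

0.5315


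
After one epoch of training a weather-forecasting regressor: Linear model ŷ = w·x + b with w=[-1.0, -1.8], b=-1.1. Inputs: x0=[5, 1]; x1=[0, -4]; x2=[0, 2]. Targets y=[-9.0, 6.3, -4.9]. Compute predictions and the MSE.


ŷ0 = (-1.0)·(5) + (-1.8)·(1) - 1.1 = -7.9
ŷ1 = (-1.0)·(0) + (-1.8)·(-4) - 1.1 = 6.1
ŷ2 = (-1.0)·(0) + (-1.8)·(2) - 1.1 = -4.7
errors² = [1.21, 0.04, 0.04]
MSE = 1.2900/3 = 0.43

0.43


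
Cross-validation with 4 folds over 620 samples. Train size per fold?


Fold size = 620/4 = 155
Training per fold = 620 - 155 = 465

465


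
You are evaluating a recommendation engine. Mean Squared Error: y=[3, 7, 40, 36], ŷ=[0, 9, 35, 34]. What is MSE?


Squared errors: (3-0)²=9, (7-9)²=4, (40-35)²=25, (36-34)²=4
Sum = 42
MSE = 42/4 = 21/2

21/2


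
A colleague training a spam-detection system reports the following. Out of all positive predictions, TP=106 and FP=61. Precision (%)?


Precision = TP/(TP+FP)
= 106/(106+61)
= 106/167 = 63.47%

63.47%


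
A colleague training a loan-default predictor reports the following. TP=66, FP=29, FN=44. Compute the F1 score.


Precision = 66/95 = 0.6947
Recall = 66/110 = 0.6
F1 = 2·P·R/(P+R) = 2·TP/(2·TP+FP+FN) = 132/(132+29+44) = 132/205 = 0.6439

0.6439


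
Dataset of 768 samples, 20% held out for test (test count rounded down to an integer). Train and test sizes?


Test = ⌊768·20/100⌋ = 153
Train = 768 - 153 = 615

Train: 615, Test: 153


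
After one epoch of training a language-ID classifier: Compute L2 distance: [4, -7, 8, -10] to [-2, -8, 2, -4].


d = √((4+ 2)² + (-7+ 8)² + (8-2)² + (-10+ 4)²)
  = √(36 + 1 + 36 + 36)
  = √109 = 10.4403

10.4403


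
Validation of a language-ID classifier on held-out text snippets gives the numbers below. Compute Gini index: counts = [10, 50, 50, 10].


Probabilities: [10/120, 50/120, 50/120, 10/120] ≈ [0.0833, 0.4167, 0.4167, 0.0833]
Σpᵢ² = (100 + 2500 + 2500 + 100)/120² = 5200/14400
Gini = 1 - Σpᵢ² = 1 - 5200/14400 = 0.6389

0.6389


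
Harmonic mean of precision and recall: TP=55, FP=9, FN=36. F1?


Precision = 55/64 = 0.8594
Recall = 55/91 = 0.6044
F1 = 2·P·R/(P+R) = 2·TP/(2·TP+FP+FN) = 110/(110+9+36) = 110/155 = 0.7097

0.7097


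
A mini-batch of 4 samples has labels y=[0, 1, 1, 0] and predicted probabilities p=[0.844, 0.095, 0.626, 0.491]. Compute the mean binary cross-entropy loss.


L[0] = -ln(1-0.844) = -ln(0.156) = 1.8579
L[1] = -ln(0.095) = 2.3539
L[2] = -ln(0.626) = 0.4684
L[3] = -ln(1-0.491) = -ln(0.509) = 0.6753
mean = (1.8579 + 2.3539 + 0.4684 + 0.6753)/4 = 1.3389

1.3389


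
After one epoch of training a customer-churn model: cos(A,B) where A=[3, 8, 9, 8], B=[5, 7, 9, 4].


A·B = 3·5 + 8·7 + 9·9 + 8·4 = 184
‖A‖ = √218 = 14.7648, ‖B‖ = √171 = 13.0767
cos = 184/(√218·√171) = 184/√37278 = 0.953

0.953


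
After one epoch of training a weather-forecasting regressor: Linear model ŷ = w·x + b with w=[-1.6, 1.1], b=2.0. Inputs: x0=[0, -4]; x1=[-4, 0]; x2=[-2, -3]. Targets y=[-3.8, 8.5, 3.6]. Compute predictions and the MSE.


ŷ0 = (-1.6)·(0) + (1.1)·(-4) + 2.0 = -2.4
ŷ1 = (-1.6)·(-4) + (1.1)·(0) + 2.0 = 8.4
ŷ2 = (-1.6)·(-2) + (1.1)·(-3) + 2.0 = 1.9
errors² = [1.96, 0.01, 2.89]
MSE = 4.8600/3 = 1.62

1.62


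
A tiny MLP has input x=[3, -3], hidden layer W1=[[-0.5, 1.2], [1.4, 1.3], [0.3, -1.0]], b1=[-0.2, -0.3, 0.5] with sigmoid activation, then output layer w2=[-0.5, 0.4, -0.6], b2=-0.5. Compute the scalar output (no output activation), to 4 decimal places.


z1[0] = (-0.5)·(3) + (1.2)·(-3) - 0.2 = -5.3
z1[1] = (1.4)·(3) + (1.3)·(-3) - 0.3 = 0.0
z1[2] = (0.3)·(3) + (-1.0)·(-3) + 0.5 = 4.4
h = sigmoid(z1) = [0.005, 0.5, 0.9879]
output = (-0.5)·(0.005) + (0.4)·(0.5) + (-0.6)·(0.9879) - 0.5 = -0.8952

-0.8952


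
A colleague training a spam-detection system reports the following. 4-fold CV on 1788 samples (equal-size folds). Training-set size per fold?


Fold size = 1788/4 = 447
Training per fold = 1788 - 447 = 1341

1341


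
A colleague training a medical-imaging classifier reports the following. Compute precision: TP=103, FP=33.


Precision = TP/(TP+FP)
= 103/(103+33)
= 103/136 = 75.74%

75.74%


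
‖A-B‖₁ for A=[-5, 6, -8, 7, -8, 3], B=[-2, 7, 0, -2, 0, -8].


d = |-5+ 2| + |6-7| + |-8-0| + |7+ 2| + |-8-0| + |3+ 8|
  = 3 + 1 + 8 + 9 + 8 + 11
  = 40

40


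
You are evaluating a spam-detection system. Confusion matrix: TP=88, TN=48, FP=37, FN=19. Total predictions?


Total = TP + TN + FP + FN
= 88 + 48 + 37 + 19
= 192
(Predicted positive: 125, predicted negative: 67)

192


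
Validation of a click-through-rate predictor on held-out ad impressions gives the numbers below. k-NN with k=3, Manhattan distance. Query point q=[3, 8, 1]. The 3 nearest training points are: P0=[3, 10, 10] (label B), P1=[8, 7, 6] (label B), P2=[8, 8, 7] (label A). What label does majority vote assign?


d(q,P0) = 11  (label B)
d(q,P1) = 11  (label B)
d(q,P2) = 11  (label A)
Votes: A=1, B=2
Majority → B

B


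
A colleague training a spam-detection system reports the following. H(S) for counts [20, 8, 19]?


Probabilities: [20/47, 8/47, 19/47] ≈ [0.4255, 0.1702, 0.4043]
H = -((20/47)·log₂(20/47) + (8/47)·log₂(8/47) + (19/47)·log₂(19/47))
  = 1.4876 bits

1.4876 bits


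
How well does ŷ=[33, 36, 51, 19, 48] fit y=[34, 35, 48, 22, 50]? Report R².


ȳ = 37.8
SS_res = Σ(y-ŷ)² = 24
SS_tot = Σ(y-ȳ)² = 524.8
R² = 1 - SS_res/SS_tot = 1 - 0.0457 = 0.9543

0.9543


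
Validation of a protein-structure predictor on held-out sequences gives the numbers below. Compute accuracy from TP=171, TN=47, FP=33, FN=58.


Accuracy = (TP+TN)/(TP+TN+FP+FN)
= (171+47)/(309)
= 218/309 = 70.55%

70.55%


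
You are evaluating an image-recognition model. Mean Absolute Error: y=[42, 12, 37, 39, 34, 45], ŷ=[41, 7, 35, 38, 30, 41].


Absolute errors: |42-41|=1, |12-7|=5, |37-35|=2, |39-38|=1, |34-30|=4, |45-41|=4
Sum = 17
MAE = 17/6 = 17/6

17/6


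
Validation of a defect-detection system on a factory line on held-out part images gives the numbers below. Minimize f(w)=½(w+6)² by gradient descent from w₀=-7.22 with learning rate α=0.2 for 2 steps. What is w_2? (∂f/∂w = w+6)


step 1: grad = -7.22+6 = -1.22; w = -7.22 - 0.2·(-1.22) = -6.976
step 2: grad = -6.976+6 = -0.976; w = -6.976 - 0.2·(-0.976) = -6.7808

-6.7808


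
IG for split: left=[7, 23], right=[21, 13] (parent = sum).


Parent = [28, 36], H_parent = 0.9887
H_left = 0.7838 (n=30), H_right = 0.9597 (n=34)
H_children = (30/64)·0.7838 + (34/64)·0.9597 = 0.8772
IG = 0.9887 - 0.8772 = 0.1115

0.1115


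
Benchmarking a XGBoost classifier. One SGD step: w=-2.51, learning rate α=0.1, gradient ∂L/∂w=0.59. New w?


w_new = w - α·∇
= -2.51 - 0.1·0.59
= -2.51 - 0.059
= -2.569

-2.569


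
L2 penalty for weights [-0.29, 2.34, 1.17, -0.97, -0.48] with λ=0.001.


‖w‖₂² = (-0.29)² + (2.34)² + (1.17)² + (-0.97)² + (-0.48)²
     = 0.0841 + 5.4756 + 1.3689 + 0.9409 + 0.2304
     = 8.0999
λ·‖w‖₂² = 0.001·8.0999 = 0.0081

0.0081


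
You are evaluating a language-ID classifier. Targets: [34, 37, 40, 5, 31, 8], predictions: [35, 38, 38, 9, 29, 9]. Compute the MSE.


Squared errors: (34-35)²=1, (37-38)²=1, (40-38)²=4, (5-9)²=16, (31-29)²=4, (8-9)²=1
Sum = 27
MSE = 27/6 = 9/2

9/2
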